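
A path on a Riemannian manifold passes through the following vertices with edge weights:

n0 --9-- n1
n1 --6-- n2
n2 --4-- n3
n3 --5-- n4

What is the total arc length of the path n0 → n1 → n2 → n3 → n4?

Arc length = 9 + 6 + 4 + 5 = 24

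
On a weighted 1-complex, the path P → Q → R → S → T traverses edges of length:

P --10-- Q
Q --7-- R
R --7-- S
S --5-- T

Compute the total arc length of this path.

Arc length = 10 + 7 + 7 + 5 = 29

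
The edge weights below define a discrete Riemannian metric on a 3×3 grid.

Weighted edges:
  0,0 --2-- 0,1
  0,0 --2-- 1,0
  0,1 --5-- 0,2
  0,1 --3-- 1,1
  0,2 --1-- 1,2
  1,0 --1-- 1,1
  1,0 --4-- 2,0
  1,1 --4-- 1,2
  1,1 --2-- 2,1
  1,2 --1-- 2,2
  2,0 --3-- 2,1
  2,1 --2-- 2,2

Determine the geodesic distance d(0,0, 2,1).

Shortest path: 0,0 → 1,0 → 1,1 → 2,1, total weight = 5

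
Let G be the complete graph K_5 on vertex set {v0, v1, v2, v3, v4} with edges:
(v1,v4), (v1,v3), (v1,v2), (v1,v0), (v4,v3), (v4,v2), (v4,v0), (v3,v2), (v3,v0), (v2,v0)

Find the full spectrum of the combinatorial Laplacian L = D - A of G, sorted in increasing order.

For the complete graph K_n, L = nI − J (J = all-ones matrix). J has eigenvalues n (once, eigenvector 𝟙) and 0 (multiplicity n−1), so L has eigenvalues 0 (once) and n (multiplicity n−1). Here n = 5: eigenvalue 0 once and 5 with multiplicity 4.
Laplacian eigenvalues (increasing order): [0.0, 5.0, 5.0, 5.0, 5.0]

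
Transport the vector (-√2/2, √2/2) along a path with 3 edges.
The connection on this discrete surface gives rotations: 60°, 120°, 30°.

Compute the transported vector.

Total rotation: 60° + 120° + 30° = 210° ≡ -150° (mod 360°). Final vector: (0.9659, -0.2588)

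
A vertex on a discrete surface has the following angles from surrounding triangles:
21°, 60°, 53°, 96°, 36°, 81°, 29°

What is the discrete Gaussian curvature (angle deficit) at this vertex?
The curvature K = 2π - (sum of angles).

Sum of angles = 376°. K = 360° - 376° = -16° = -4π/45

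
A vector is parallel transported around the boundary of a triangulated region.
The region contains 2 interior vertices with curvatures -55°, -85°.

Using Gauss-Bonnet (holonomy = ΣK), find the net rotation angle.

Holonomy = total enclosed curvature = (-55°) + (-85°) = -140°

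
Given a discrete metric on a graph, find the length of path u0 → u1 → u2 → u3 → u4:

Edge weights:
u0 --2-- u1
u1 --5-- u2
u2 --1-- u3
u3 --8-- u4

Arc length = 2 + 5 + 1 + 8 = 16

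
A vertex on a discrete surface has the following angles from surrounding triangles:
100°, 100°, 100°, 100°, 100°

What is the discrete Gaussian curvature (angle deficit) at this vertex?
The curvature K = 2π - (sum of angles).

Sum of angles = 500°. K = 360° - 500° = -140°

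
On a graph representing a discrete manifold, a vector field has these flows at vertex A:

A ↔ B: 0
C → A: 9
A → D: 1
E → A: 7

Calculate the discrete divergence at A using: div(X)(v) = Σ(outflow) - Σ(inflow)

Divergence = sum of outgoing flows = 0 + (-9) + 1 + (-7) = -15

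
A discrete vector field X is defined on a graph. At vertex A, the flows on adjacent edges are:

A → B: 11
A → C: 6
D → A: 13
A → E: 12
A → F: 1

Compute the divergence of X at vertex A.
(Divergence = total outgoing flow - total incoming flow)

Divergence = sum of outgoing flows = 11 + 6 + (-13) + 12 + 1 = 17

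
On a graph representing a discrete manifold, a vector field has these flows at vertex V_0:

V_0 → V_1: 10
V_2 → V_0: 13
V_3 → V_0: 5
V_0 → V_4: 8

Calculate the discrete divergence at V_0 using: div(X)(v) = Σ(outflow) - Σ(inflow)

Divergence = sum of outgoing flows = 10 + (-13) + (-5) + 8 = 0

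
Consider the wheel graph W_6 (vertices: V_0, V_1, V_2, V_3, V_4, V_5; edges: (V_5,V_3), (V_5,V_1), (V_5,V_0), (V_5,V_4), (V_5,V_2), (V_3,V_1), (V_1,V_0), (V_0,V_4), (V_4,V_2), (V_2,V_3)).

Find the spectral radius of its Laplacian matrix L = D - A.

The wheel W_6 is the join K_1 ∨ C_5 (a hub joined to every vertex of a cycle of length 5). For a join G ∨ H (G on p vertices, H on q vertices) the Laplacian spectrum is 0, p+q, the eigenvalues of L(G) other than one 0 each shifted by +q, and the eigenvalues of L(H) other than one 0 each shifted by +p. With G = K_1 (p = 1, nothing left after dropping its 0) and H = C_5 (q = 5, eigenvalues 2 − 2cos(2πk/5), k = 0, …, 4; drop k = 0), the spectrum of W_6 is 0, 6, and 1 + (2 − 2cos(2πk/5)) = 3 − 2cos(2πk/5) for k = 1, …, 4:
k=1: 3 − 2cos(2π/5) = 2.382; k=2: 3 − 2cos(4π/5) = 4.618; k=3: 3 − 2cos(6π/5) = 4.618; k=4: 3 − 2cos(8π/5) = 2.382.
Laplacian eigenvalues: [0.0, 2.382, 2.382, 4.618, 4.618, 6.0]. Largest eigenvalue (spectral radius) = 6.0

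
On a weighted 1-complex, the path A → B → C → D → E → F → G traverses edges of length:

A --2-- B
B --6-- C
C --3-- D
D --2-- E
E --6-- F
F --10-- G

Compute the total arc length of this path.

Arc length = 2 + 6 + 3 + 2 + 6 + 10 = 29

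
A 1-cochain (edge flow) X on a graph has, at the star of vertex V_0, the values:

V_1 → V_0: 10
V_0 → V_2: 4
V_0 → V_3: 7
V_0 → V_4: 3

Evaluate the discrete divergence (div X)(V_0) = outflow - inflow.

Divergence = sum of outgoing flows = (-10) + 4 + 7 + 3 = 4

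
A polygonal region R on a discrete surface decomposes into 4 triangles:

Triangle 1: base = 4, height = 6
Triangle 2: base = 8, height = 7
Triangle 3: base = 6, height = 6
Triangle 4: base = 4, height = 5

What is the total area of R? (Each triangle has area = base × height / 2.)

(1/2)×4×6 + (1/2)×8×7 + (1/2)×6×6 + (1/2)×4×5 = 68.0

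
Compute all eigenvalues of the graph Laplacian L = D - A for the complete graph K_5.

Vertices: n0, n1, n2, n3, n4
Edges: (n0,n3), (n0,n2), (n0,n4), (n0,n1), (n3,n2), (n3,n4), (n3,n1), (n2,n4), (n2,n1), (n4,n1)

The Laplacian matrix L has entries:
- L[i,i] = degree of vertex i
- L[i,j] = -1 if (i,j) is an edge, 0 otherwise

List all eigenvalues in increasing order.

For the complete graph K_n, L = nI − J (J = all-ones matrix). J has eigenvalues n (once, eigenvector 𝟙) and 0 (multiplicity n−1), so L has eigenvalues 0 (once) and n (multiplicity n−1). Here n = 5: eigenvalue 0 once and 5 with multiplicity 4.
Laplacian eigenvalues (increasing order): [0.0, 5.0, 5.0, 5.0, 5.0]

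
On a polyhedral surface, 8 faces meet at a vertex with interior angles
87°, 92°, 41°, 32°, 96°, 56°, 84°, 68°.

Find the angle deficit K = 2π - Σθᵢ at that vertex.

Sum of angles = 556°. K = 360° - 556° = -196° = -49π/45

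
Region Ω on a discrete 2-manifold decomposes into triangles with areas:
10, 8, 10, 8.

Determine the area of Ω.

10 + 8 + 10 + 8 = 36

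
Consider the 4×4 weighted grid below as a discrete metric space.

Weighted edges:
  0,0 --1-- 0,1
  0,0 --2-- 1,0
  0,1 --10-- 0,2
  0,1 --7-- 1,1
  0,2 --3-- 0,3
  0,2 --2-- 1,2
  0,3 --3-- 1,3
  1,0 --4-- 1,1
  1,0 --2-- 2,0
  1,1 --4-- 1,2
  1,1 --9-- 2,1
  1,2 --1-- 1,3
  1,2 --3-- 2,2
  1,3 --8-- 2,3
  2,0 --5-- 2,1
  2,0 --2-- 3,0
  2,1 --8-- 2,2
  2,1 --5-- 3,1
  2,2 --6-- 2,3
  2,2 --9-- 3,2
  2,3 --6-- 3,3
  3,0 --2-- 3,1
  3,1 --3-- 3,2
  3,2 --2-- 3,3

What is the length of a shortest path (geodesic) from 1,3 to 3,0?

Shortest path: 1,3 → 1,2 → 1,1 → 1,0 → 2,0 → 3,0, total weight = 13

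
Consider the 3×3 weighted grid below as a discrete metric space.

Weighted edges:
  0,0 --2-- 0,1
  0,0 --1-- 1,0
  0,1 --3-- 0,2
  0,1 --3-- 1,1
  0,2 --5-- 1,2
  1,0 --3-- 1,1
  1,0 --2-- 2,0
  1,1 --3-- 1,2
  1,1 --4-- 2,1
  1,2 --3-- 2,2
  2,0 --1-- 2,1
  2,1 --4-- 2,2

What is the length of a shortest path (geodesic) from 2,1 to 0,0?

Shortest path: 2,1 → 2,0 → 1,0 → 0,0, total weight = 4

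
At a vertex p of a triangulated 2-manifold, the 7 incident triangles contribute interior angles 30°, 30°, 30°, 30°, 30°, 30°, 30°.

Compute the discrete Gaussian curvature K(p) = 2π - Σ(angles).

Sum of angles = 210°. K = 360° - 210° = 150°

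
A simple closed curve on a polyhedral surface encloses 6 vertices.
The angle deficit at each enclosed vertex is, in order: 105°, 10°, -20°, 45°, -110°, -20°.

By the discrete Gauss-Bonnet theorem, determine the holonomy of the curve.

Holonomy = total enclosed curvature = 105° + 10° + (-20°) + 45° + (-110°) + (-20°) = 10°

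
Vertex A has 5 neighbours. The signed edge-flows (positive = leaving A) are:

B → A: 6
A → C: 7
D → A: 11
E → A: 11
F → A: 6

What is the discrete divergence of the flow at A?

Divergence = sum of outgoing flows = (-6) + 7 + (-11) + (-11) + (-6) = -27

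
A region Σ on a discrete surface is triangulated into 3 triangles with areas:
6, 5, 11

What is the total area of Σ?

6 + 5 + 11 = 22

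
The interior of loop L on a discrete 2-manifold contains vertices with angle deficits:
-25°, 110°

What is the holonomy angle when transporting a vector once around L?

Holonomy = total enclosed curvature = (-25°) + 110° = 85°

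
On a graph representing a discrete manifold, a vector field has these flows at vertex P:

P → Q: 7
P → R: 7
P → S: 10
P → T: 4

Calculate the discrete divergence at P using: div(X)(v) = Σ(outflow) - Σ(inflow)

Divergence = sum of outgoing flows = 7 + 7 + 10 + 4 = 28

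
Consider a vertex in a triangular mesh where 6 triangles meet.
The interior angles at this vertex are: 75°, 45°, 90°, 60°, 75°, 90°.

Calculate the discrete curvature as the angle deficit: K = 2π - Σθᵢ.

Sum of angles = 435°. K = 360° - 435° = -75°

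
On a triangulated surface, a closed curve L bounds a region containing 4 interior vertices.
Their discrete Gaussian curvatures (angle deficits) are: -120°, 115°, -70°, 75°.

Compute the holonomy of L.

Holonomy = total enclosed curvature = (-120°) + 115° + (-70°) + 75° = 0°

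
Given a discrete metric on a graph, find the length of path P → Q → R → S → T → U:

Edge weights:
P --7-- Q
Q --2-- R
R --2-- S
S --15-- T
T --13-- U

Arc length = 7 + 2 + 2 + 15 + 13 = 39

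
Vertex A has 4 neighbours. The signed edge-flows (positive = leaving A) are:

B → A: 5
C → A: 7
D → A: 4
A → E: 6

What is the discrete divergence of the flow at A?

Divergence = sum of outgoing flows = (-5) + (-7) + (-4) + 6 = -10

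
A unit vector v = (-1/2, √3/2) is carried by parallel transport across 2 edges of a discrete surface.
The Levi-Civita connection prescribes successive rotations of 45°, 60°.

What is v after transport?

Total rotation: 45° + 60° = 105°. Final vector: (-0.7071, -0.7071)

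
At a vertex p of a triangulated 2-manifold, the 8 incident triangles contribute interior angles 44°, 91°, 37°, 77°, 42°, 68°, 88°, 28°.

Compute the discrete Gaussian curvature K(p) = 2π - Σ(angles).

Sum of angles = 475°. K = 360° - 475° = -115° = -23π/36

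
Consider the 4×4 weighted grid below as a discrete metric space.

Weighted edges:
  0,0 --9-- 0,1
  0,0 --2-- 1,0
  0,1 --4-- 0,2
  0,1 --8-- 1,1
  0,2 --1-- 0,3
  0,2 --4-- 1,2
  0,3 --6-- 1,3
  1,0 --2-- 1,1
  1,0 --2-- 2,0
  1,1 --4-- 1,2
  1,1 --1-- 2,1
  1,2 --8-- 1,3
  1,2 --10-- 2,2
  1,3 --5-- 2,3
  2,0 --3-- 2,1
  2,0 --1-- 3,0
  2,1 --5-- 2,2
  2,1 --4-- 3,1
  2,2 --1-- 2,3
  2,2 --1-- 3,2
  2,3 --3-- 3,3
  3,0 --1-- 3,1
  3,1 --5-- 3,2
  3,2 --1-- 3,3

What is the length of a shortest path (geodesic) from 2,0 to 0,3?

Shortest path: 2,0 → 1,0 → 1,1 → 1,2 → 0,2 → 0,3, total weight = 13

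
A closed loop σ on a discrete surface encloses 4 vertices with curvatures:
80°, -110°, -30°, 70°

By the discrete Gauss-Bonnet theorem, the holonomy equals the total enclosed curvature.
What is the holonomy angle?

Holonomy = total enclosed curvature = 80° + (-110°) + (-30°) + 70° = 10°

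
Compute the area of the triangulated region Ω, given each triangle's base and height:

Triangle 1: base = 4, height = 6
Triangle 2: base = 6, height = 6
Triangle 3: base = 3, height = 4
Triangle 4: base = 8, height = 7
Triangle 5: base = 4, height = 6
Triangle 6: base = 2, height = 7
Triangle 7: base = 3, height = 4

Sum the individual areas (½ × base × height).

(1/2)×4×6 + (1/2)×6×6 + (1/2)×3×4 + (1/2)×8×7 + (1/2)×4×6 + (1/2)×2×7 + (1/2)×3×4 = 89.0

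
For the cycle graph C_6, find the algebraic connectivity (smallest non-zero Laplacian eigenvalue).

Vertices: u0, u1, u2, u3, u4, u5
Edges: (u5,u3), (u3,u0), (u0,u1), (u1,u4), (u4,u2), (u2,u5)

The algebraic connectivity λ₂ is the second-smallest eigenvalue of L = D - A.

The cycle graph C_n has Laplacian eigenvalues λ_k = 2 − 2cos(2πk/n), k = 0, 1, …, n−1. Here n = 6:
k=0: 2 − 2cos(0) = 0.0; k=1: 2 − 2cos(π/3) = 1.0; k=2: 2 − 2cos(2π/3) = 3.0; k=3: 2 − 2cos(π) = 4.0; k=4: 2 − 2cos(4π/3) = 3.0; k=5: 2 − 2cos(5π/3) = 1.0.
Laplacian eigenvalues: [0.0, 1.0, 1.0, 3.0, 3.0, 4.0]. Algebraic connectivity (smallest non-zero eigenvalue) = 1.0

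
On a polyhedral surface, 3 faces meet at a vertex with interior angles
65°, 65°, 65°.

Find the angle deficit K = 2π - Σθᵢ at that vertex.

Sum of angles = 195°. K = 360° - 195° = 165°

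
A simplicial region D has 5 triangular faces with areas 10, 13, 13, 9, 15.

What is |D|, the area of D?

10 + 13 + 13 + 9 + 15 = 60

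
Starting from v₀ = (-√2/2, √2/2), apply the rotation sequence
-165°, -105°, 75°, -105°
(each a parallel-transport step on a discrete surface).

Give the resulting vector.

Total rotation: (-165°) + (-105°) + 75° + (-105°) = -300° ≡ 60° (mod 360°). Final vector: (-0.9659, -0.2588)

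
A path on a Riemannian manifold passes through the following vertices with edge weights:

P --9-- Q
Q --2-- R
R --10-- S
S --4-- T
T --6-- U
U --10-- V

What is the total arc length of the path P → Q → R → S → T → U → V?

Arc length = 9 + 2 + 10 + 4 + 6 + 10 = 41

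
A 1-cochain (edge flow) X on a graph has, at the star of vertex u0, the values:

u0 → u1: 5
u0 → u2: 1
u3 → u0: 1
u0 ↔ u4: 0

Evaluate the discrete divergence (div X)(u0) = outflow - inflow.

Divergence = sum of outgoing flows = 5 + 1 + (-1) + 0 = 5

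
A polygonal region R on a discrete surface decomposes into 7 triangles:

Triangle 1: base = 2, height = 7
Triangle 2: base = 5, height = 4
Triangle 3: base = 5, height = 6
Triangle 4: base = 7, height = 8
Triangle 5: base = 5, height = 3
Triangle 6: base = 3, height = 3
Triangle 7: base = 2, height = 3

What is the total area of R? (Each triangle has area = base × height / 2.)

(1/2)×2×7 + (1/2)×5×4 + (1/2)×5×6 + (1/2)×7×8 + (1/2)×5×3 + (1/2)×3×3 + (1/2)×2×3 = 75.0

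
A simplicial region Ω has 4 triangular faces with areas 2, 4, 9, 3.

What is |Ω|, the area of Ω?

2 + 4 + 9 + 3 = 18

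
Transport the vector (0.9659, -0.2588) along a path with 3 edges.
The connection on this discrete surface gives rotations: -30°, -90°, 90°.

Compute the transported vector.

Total rotation: (-30°) + (-90°) + 90° = -30°. Final vector: (0.7071, -0.7071)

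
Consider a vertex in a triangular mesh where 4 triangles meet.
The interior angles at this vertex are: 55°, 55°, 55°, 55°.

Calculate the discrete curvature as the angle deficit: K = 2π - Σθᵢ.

Sum of angles = 220°. K = 360° - 220° = 140°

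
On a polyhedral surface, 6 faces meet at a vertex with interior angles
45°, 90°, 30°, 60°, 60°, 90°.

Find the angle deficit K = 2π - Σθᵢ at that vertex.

Sum of angles = 375°. K = 360° - 375° = -15° = -π/12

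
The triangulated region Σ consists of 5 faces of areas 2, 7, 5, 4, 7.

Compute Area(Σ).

2 + 7 + 5 + 4 + 7 = 25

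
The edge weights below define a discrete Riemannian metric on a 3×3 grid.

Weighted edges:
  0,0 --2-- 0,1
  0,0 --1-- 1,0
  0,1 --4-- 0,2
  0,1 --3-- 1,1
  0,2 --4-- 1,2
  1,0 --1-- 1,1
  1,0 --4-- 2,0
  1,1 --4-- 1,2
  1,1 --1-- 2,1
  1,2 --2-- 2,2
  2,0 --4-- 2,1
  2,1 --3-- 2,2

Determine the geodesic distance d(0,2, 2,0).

Shortest path: 0,2 → 0,1 → 0,0 → 1,0 → 2,0, total weight = 11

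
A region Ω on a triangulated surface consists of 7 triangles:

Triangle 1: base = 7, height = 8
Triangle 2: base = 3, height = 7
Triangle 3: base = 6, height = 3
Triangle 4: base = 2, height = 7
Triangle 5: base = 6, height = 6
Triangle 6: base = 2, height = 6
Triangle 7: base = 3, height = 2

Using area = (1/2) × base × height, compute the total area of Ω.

(1/2)×7×8 + (1/2)×3×7 + (1/2)×6×3 + (1/2)×2×7 + (1/2)×6×6 + (1/2)×2×6 + (1/2)×3×2 = 81.5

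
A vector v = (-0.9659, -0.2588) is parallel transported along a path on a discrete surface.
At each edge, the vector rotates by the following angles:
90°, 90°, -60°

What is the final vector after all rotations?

Total rotation: 90° + 90° + (-60°) = 120°. Final vector: (0.7071, -0.7071)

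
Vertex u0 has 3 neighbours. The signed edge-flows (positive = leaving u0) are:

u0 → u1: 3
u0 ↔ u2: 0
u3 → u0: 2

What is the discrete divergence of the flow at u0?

Divergence = sum of outgoing flows = 3 + 0 + (-2) = 1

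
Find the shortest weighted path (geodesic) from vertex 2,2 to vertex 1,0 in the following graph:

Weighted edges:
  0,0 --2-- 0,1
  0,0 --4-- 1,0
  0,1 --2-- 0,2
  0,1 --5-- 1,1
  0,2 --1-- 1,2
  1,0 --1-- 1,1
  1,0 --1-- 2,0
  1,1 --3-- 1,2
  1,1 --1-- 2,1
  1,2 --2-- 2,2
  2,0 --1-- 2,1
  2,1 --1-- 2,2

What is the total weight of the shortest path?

Shortest path: 2,2 → 2,1 → 1,1 → 1,0, total weight = 3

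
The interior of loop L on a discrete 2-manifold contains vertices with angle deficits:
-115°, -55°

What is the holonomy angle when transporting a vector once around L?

Holonomy = total enclosed curvature = (-115°) + (-55°) = -170°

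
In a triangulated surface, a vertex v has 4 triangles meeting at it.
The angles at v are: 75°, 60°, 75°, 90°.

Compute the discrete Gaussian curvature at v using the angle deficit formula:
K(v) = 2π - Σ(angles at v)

Sum of angles = 300°. K = 360° - 300° = 60°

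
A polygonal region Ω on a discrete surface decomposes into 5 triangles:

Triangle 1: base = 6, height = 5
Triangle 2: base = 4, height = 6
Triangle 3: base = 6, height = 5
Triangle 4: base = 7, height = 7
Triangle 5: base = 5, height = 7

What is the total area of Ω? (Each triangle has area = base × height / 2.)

(1/2)×6×5 + (1/2)×4×6 + (1/2)×6×5 + (1/2)×7×7 + (1/2)×5×7 = 84.0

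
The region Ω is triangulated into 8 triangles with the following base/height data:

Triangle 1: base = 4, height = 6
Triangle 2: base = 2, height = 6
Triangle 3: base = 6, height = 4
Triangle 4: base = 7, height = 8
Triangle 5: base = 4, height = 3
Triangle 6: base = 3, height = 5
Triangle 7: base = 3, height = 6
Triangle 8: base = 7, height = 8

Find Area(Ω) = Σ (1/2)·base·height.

(1/2)×4×6 + (1/2)×2×6 + (1/2)×6×4 + (1/2)×7×8 + (1/2)×4×3 + (1/2)×3×5 + (1/2)×3×6 + (1/2)×7×8 = 108.5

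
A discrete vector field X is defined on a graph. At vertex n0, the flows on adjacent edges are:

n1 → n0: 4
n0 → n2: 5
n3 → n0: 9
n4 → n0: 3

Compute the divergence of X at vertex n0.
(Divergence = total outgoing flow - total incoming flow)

Divergence = sum of outgoing flows = (-4) + 5 + (-9) + (-3) = -11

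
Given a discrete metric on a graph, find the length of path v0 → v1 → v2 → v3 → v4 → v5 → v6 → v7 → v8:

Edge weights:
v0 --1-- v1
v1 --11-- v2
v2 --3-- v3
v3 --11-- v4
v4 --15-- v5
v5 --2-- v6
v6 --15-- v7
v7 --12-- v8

Arc length = 1 + 11 + 3 + 11 + 15 + 2 + 15 + 12 = 70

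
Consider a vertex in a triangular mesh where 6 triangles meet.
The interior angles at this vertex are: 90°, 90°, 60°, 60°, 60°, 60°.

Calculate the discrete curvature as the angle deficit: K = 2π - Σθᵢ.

Sum of angles = 420°. K = 360° - 420° = -60°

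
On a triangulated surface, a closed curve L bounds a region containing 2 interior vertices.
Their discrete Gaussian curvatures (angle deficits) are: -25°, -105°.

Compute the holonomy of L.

Holonomy = total enclosed curvature = (-25°) + (-105°) = -130°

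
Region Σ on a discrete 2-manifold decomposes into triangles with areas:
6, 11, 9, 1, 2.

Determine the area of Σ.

6 + 11 + 9 + 1 + 2 = 29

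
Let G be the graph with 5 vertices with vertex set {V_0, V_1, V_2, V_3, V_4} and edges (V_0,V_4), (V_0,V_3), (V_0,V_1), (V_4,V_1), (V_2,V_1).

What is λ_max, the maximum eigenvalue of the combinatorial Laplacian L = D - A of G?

Degrees: deg(V_0) = 3, deg(V_1) = 3, deg(V_2) = 1, deg(V_3) = 1, deg(V_4) = 2.
L = D − A with rows/columns ordered (V_0, V_1, V_2, V_3, V_4):
  [ 3, -1,  0, -1, -1]
  [-1,  3, -1,  0, -1]
  [ 0, -1,  1,  0,  0]
  [-1,  0,  0,  1,  0]
  [-1, -1,  0,  0,  2]
Characteristic polynomial: det(λI − L) = λ(λ² − 5λ + 3)(λ² − 5λ + 5).
Roots: λ = 0; (λ² − 5λ + 3) = 0 ⇒ λ = (5 ± √13)/2 ≈ 0.6972, 4.3028; (λ² − 5λ + 5) = 0 ⇒ λ = (5 ± √5)/2 ≈ 1.382, 3.618.
(Check: the roots sum (with multiplicity) to 10, matching trace L = Σdeg = 2·5 = 10.)
Laplacian eigenvalues: [0.0, 0.6972, 1.382, 3.618, 4.3028]. Largest eigenvalue (spectral radius) = 4.3028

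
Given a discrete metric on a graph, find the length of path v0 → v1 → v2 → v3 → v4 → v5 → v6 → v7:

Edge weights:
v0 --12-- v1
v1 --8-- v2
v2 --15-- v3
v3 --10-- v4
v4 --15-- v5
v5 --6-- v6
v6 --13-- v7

Arc length = 12 + 8 + 15 + 10 + 15 + 6 + 13 = 79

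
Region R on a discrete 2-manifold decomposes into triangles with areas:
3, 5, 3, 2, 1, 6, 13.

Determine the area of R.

3 + 5 + 3 + 2 + 1 + 6 + 13 = 33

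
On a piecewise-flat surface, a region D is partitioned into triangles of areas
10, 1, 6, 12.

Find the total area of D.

10 + 1 + 6 + 12 = 29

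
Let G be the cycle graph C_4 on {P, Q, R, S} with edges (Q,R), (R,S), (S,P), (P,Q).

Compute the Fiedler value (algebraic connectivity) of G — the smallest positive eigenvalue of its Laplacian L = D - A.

The cycle graph C_n has Laplacian eigenvalues λ_k = 2 − 2cos(2πk/n), k = 0, 1, …, n−1. Here n = 4:
k=0: 2 − 2cos(0) = 0.0; k=1: 2 − 2cos(π/2) = 2.0; k=2: 2 − 2cos(π) = 4.0; k=3: 2 − 2cos(3π/2) = 2.0.
Laplacian eigenvalues: [0.0, 2.0, 2.0, 4.0]. Algebraic connectivity (smallest non-zero eigenvalue) = 2.0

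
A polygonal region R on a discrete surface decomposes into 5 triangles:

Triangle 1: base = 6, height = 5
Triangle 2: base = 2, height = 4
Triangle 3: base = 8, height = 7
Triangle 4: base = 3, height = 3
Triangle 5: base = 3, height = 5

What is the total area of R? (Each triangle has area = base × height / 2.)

(1/2)×6×5 + (1/2)×2×4 + (1/2)×8×7 + (1/2)×3×3 + (1/2)×3×5 = 59.0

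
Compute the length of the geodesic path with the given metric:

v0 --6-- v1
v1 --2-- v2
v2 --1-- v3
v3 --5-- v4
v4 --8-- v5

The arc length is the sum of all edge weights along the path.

Arc length = 6 + 2 + 1 + 5 + 8 = 22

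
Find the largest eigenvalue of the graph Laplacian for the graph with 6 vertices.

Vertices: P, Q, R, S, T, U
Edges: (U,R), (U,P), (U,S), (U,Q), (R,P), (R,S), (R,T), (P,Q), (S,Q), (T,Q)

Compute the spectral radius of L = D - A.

Degrees: deg(P) = 3, deg(Q) = 4, deg(R) = 4, deg(S) = 3, deg(T) = 2, deg(U) = 4.
L = D − A with rows/columns ordered (P, Q, R, S, T, U):
  [ 3, -1, -1,  0,  0, -1]
  [-1,  4,  0, -1, -1, -1]
  [-1,  0,  4, -1, -1, -1]
  [ 0, -1, -1,  3,  0, -1]
  [ 0, -1, -1,  0,  2,  0]
  [-1, -1, -1, -1,  0,  4]
Characteristic polynomial: det(λI − L) = λ(λ − 2)(λ − 3)(λ − 4)(λ − 5)(λ − 6).
Roots: λ = 0; (λ − 2) = 0 ⇒ λ = 2; (λ − 3) = 0 ⇒ λ = 3; (λ − 4) = 0 ⇒ λ = 4; (λ − 5) = 0 ⇒ λ = 5; (λ − 6) = 0 ⇒ λ = 6.
(Check: the roots sum (with multiplicity) to 20, matching trace L = Σdeg = 2·10 = 20.)
Laplacian eigenvalues: [0.0, 2.0, 3.0, 4.0, 5.0, 6.0]. Largest eigenvalue (spectral radius) = 6.0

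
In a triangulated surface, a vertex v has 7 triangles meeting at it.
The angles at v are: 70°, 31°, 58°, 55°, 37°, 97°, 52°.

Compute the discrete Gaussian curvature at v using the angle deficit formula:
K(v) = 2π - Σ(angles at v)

Sum of angles = 400°. K = 360° - 400° = -40° = -2π/9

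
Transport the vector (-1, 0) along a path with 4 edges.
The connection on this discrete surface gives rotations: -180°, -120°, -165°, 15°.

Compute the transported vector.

Total rotation: (-180°) + (-120°) + (-165°) + 15° = -450° ≡ -90° (mod 360°). Final vector: (0, 1)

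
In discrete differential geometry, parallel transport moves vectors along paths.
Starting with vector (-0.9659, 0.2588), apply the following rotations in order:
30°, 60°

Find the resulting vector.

Total rotation: 30° + 60° = 90°. Final vector: (-0.2588, -0.9659)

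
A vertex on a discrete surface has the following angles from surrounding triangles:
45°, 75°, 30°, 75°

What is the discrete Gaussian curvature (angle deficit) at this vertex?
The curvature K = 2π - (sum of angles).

Sum of angles = 225°. K = 360° - 225° = 135° = 3π/4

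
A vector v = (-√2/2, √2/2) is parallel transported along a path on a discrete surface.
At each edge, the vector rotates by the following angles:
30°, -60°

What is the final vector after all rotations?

Total rotation: 30° + (-60°) = -30°. Final vector: (-0.2588, 0.9659)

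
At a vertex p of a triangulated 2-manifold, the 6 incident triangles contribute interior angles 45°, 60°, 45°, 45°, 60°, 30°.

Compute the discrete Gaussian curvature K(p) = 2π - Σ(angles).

Sum of angles = 285°. K = 360° - 285° = 75° = 5π/12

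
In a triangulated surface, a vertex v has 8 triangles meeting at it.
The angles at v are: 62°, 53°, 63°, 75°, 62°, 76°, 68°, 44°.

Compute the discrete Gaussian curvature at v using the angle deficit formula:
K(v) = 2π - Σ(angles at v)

Sum of angles = 503°. K = 360° - 503° = -143° = -143π/180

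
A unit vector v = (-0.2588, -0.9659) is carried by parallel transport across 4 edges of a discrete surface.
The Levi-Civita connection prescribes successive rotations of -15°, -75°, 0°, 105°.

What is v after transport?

Total rotation: (-15°) + (-75°) + 0° + 105° = 15°. Final vector: (0, -1)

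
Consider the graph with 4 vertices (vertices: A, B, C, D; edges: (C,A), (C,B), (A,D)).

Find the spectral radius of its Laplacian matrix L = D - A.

Degrees: deg(A) = 2, deg(B) = 1, deg(C) = 2, deg(D) = 1.
L = D − A with rows/columns ordered (A, B, C, D):
  [ 2,  0, -1, -1]
  [ 0,  1, -1,  0]
  [-1, -1,  2,  0]
  [-1,  0,  0,  1]
Characteristic polynomial: det(λI − L) = λ(λ² − 4λ + 2)(λ − 2).
Roots: λ = 0; (λ² − 4λ + 2) = 0 ⇒ λ = 2 ± √2 ≈ 0.5858, 3.4142; (λ − 2) = 0 ⇒ λ = 2.
(Check: the roots sum (with multiplicity) to 6, matching trace L = Σdeg = 2·3 = 6.)
Laplacian eigenvalues: [0.0, 0.5858, 2.0, 3.4142]. Largest eigenvalue (spectral radius) = 3.4142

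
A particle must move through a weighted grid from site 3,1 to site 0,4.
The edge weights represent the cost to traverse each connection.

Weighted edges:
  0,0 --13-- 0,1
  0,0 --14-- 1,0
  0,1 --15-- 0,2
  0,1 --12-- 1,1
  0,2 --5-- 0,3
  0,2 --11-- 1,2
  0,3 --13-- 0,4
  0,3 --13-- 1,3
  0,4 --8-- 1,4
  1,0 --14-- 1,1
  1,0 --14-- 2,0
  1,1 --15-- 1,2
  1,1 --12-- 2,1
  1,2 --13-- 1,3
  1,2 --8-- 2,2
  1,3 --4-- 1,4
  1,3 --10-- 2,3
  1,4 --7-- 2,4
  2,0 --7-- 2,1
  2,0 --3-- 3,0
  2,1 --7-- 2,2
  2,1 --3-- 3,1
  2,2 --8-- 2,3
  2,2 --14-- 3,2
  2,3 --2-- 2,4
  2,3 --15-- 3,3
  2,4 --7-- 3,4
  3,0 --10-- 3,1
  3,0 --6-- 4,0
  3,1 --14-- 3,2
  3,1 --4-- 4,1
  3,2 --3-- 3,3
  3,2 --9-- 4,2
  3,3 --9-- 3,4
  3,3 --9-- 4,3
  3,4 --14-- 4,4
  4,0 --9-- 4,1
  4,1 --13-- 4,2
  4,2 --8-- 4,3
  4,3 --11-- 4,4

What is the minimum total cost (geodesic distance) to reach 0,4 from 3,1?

Shortest path: 3,1 → 2,1 → 2,2 → 2,3 → 2,4 → 1,4 → 0,4, total weight = 35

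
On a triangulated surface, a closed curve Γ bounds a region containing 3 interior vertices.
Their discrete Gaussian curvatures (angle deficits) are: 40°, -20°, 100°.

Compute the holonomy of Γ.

Holonomy = total enclosed curvature = 40° + (-20°) + 100° = 120°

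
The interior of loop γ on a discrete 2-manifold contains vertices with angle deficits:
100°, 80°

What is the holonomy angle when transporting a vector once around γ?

Holonomy = total enclosed curvature = 100° + 80° = 180°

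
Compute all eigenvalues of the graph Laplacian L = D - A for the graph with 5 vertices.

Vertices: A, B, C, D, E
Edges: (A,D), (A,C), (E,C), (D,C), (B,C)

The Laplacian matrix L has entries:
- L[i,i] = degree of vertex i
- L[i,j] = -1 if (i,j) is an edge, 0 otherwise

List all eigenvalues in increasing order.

Degrees: deg(A) = 2, deg(B) = 1, deg(C) = 4, deg(D) = 2, deg(E) = 1.
L = D − A with rows/columns ordered (A, B, C, D, E):
  [ 2,  0, -1, -1,  0]
  [ 0,  1, -1,  0,  0]
  [-1, -1,  4, -1, -1]
  [-1,  0, -1,  2,  0]
  [ 0,  0, -1,  0,  1]
Characteristic polynomial: det(λI − L) = λ(λ − 1)²(λ − 3)(λ − 5).
Roots: λ = 0; (λ − 1) = 0 ⇒ λ = 1 (multiplicity 2); (λ − 3) = 0 ⇒ λ = 3; (λ − 5) = 0 ⇒ λ = 5.
(Check: the roots sum (with multiplicity) to 10, matching trace L = Σdeg = 2·5 = 10.)
Laplacian eigenvalues (increasing order): [0.0, 1.0, 1.0, 3.0, 5.0]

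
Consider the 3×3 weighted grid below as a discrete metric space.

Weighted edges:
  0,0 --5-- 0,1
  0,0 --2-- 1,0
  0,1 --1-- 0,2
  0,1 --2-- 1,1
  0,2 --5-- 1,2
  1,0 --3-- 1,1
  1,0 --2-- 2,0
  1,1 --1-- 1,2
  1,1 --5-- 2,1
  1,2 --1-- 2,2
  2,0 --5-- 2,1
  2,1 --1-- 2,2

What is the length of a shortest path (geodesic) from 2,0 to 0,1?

Shortest path: 2,0 → 1,0 → 1,1 → 0,1, total weight = 7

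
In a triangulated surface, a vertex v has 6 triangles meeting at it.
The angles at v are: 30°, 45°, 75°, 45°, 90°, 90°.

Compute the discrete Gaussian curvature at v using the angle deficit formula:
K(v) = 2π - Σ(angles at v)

Sum of angles = 375°. K = 360° - 375° = -15° = -π/12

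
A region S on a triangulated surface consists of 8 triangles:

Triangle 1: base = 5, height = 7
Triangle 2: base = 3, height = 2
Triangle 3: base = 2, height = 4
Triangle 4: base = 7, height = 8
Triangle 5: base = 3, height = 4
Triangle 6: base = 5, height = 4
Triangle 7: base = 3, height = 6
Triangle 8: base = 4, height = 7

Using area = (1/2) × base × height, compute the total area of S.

(1/2)×5×7 + (1/2)×3×2 + (1/2)×2×4 + (1/2)×7×8 + (1/2)×3×4 + (1/2)×5×4 + (1/2)×3×6 + (1/2)×4×7 = 91.5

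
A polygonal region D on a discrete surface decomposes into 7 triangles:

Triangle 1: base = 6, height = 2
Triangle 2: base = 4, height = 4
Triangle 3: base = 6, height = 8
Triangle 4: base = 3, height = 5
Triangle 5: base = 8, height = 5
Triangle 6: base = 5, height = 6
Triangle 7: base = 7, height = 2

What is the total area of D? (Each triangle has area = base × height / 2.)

(1/2)×6×2 + (1/2)×4×4 + (1/2)×6×8 + (1/2)×3×5 + (1/2)×8×5 + (1/2)×5×6 + (1/2)×7×2 = 87.5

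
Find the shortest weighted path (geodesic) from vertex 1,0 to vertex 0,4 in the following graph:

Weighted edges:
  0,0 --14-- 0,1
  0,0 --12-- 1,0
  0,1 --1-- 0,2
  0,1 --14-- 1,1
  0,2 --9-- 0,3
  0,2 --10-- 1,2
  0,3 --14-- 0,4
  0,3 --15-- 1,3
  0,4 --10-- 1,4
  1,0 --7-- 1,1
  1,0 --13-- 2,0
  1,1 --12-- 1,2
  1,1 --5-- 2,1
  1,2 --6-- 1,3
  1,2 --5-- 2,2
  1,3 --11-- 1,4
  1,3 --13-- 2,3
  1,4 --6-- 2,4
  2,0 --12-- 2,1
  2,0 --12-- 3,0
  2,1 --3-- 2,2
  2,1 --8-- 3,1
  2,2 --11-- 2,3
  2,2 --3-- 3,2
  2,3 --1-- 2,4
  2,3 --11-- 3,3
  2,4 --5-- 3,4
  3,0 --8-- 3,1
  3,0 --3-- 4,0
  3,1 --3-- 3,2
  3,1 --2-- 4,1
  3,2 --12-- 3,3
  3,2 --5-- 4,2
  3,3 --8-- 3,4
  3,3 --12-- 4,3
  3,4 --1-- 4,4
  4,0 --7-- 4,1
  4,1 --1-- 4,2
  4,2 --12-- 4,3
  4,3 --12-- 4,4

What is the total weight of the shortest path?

Shortest path: 1,0 → 1,1 → 2,1 → 2,2 → 2,3 → 2,4 → 1,4 → 0,4, total weight = 43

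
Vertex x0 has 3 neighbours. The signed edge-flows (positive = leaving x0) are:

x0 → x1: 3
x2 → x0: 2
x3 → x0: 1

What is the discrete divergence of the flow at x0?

Divergence = sum of outgoing flows = 3 + (-2) + (-1) = 0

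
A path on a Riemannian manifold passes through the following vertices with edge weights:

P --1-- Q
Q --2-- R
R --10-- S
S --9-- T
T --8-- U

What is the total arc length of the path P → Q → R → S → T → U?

Arc length = 1 + 2 + 10 + 9 + 8 = 30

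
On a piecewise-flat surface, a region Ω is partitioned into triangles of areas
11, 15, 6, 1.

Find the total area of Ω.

11 + 15 + 6 + 1 = 33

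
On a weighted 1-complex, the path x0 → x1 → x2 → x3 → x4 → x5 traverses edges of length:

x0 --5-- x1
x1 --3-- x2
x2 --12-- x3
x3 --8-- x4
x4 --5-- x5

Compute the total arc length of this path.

Arc length = 5 + 3 + 12 + 8 + 5 = 33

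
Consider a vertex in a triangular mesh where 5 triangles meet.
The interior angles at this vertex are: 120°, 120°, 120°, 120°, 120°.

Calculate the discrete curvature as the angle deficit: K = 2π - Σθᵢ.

Sum of angles = 600°. K = 360° - 600° = -240° = -4π/3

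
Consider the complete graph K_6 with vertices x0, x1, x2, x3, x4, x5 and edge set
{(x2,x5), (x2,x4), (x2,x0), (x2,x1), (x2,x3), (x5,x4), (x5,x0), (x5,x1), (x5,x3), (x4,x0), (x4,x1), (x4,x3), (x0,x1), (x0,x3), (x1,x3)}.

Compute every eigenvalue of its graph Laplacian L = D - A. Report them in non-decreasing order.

For the complete graph K_n, L = nI − J (J = all-ones matrix). J has eigenvalues n (once, eigenvector 𝟙) and 0 (multiplicity n−1), so L has eigenvalues 0 (once) and n (multiplicity n−1). Here n = 6: eigenvalue 0 once and 6 with multiplicity 5.
Laplacian eigenvalues (increasing order): [0.0, 6.0, 6.0, 6.0, 6.0, 6.0]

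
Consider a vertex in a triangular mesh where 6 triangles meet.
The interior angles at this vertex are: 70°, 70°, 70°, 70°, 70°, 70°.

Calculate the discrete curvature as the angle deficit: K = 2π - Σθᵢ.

Sum of angles = 420°. K = 360° - 420° = -60°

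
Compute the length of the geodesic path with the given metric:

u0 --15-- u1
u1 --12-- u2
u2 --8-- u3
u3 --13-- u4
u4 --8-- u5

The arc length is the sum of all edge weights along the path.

Arc length = 15 + 12 + 8 + 13 + 8 = 56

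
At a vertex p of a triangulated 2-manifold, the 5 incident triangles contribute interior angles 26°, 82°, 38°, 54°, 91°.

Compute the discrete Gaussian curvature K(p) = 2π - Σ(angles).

Sum of angles = 291°. K = 360° - 291° = 69° = 23π/60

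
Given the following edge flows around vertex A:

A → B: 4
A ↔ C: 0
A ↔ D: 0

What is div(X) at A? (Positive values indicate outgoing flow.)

Divergence = sum of outgoing flows = 4 + 0 + 0 = 4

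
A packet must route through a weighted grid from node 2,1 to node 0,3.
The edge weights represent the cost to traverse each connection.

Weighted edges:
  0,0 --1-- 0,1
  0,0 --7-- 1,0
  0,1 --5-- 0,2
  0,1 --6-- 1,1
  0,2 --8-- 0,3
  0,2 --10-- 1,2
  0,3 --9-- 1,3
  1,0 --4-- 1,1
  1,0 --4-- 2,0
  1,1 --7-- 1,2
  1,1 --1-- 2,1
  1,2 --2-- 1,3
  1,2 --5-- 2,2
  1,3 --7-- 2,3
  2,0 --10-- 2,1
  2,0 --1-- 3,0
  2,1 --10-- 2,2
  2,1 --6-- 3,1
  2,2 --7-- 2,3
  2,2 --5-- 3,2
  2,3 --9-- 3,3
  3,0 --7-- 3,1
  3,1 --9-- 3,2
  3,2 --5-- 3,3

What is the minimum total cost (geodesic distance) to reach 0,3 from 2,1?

Shortest path: 2,1 → 1,1 → 1,2 → 1,3 → 0,3, total weight = 19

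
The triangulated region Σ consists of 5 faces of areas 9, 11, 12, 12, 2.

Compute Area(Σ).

9 + 11 + 12 + 12 + 2 = 46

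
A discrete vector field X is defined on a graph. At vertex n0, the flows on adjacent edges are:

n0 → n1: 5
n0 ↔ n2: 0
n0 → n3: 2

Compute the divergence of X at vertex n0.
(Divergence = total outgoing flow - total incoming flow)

Divergence = sum of outgoing flows = 5 + 0 + 2 = 7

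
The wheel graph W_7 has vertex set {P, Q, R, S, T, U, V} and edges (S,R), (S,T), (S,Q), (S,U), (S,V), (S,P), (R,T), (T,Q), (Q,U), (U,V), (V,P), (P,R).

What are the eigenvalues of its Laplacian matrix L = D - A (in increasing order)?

The wheel W_7 is the join K_1 ∨ C_6 (a hub joined to every vertex of a cycle of length 6). For a join G ∨ H (G on p vertices, H on q vertices) the Laplacian spectrum is 0, p+q, the eigenvalues of L(G) other than one 0 each shifted by +q, and the eigenvalues of L(H) other than one 0 each shifted by +p. With G = K_1 (p = 1, nothing left after dropping its 0) and H = C_6 (q = 6, eigenvalues 2 − 2cos(2πk/6), k = 0, …, 5; drop k = 0), the spectrum of W_7 is 0, 7, and 1 + (2 − 2cos(2πk/6)) = 3 − 2cos(2πk/6) for k = 1, …, 5:
k=1: 3 − 2cos(π/3) = 2.0; k=2: 3 − 2cos(2π/3) = 4.0; k=3: 3 − 2cos(π) = 5.0; k=4: 3 − 2cos(4π/3) = 4.0; k=5: 3 − 2cos(5π/3) = 2.0.
Laplacian eigenvalues (increasing order): [0.0, 2.0, 2.0, 4.0, 4.0, 5.0, 7.0]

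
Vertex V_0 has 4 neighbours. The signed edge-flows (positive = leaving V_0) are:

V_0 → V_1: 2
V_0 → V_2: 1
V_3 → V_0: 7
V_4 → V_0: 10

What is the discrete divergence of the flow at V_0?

Divergence = sum of outgoing flows = 2 + 1 + (-7) + (-10) = -14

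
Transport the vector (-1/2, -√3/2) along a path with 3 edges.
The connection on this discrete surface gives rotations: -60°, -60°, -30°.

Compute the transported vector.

Total rotation: (-60°) + (-60°) + (-30°) = -150°. Final vector: (0, 1)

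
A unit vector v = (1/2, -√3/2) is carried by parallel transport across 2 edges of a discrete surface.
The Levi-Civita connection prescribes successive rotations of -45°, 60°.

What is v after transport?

Total rotation: (-45°) + 60° = 15°. Final vector: (0.7071, -0.7071)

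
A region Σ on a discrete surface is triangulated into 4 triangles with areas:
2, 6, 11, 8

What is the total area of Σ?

2 + 6 + 11 + 8 = 27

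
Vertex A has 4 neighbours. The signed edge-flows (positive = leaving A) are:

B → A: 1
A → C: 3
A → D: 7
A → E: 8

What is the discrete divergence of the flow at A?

Divergence = sum of outgoing flows = (-1) + 3 + 7 + 8 = 17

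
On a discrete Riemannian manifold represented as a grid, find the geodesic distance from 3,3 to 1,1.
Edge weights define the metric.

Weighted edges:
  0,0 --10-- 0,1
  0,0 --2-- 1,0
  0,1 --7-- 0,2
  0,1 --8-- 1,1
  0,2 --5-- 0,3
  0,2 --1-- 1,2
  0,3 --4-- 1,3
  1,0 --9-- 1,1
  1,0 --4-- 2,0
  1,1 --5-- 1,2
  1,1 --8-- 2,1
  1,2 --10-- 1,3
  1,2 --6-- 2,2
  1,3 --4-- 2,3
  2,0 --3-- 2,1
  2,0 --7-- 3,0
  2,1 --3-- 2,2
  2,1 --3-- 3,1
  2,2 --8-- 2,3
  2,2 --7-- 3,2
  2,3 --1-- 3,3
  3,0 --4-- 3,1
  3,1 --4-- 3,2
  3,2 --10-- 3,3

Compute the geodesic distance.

Shortest path: 3,3 → 2,3 → 2,2 → 2,1 → 1,1, total weight = 20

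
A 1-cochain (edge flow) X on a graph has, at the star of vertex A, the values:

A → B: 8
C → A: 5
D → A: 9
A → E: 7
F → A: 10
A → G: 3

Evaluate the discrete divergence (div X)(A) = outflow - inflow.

Divergence = sum of outgoing flows = 8 + (-5) + (-9) + 7 + (-10) + 3 = -6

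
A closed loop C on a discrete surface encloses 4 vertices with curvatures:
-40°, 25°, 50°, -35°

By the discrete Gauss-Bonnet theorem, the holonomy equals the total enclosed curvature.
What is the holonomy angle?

Holonomy = total enclosed curvature = (-40°) + 25° + 50° + (-35°) = 0°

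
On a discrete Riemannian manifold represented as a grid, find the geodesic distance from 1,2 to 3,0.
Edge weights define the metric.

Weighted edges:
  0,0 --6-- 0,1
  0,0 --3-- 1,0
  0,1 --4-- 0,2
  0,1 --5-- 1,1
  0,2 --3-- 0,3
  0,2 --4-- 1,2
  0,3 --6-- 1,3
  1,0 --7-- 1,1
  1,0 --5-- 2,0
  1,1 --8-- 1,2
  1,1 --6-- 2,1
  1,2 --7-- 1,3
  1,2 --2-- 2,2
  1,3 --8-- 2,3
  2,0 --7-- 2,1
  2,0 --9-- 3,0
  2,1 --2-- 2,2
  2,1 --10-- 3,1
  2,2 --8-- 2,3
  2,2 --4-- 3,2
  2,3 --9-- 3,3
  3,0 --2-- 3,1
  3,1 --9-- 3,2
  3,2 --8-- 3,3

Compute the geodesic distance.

Shortest path: 1,2 → 2,2 → 2,1 → 3,1 → 3,0, total weight = 16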